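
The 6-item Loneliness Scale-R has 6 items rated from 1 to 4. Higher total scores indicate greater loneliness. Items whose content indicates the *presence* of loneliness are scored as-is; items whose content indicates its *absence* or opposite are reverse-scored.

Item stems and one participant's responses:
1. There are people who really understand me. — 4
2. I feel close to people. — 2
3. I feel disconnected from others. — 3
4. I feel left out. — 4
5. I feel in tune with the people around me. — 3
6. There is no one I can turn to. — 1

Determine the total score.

Items 1, 2, 5 describe the absence/opposite of loneliness → reverse-score.
on a 1–4 scale, reversed = 5 − raw.
  item 1: 5 − 4 = 1
  item 2: 5 − 2 = 3
  item 3: 3
  item 4: 4
  item 5: 5 − 3 = 2
  item 6: 1
Total = 1 + 3 + 3 + 4 + 2 + 1 = 14

14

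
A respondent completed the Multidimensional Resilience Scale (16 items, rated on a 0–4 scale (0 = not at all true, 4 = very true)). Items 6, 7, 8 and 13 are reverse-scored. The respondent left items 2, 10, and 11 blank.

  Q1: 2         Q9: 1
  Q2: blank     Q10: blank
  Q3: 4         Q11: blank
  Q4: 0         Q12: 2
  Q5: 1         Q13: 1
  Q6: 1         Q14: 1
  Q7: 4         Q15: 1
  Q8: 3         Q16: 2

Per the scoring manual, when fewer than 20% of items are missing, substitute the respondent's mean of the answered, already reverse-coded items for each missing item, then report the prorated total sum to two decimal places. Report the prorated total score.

Reverse-coded (on a 0–4 scale, reversed = 4 − raw):
  item 6: 4 − 1 = 3
  item 7: 4 − 4 = 0
  item 8: 4 − 3 = 1
  item 13: 4 − 1 = 3
Completed scored items (13 of 16): 2, 4, 0, 1, 3, 0, 1, 1, 2, 3, 1, 1, 2; sum = 21.
Person mean = 21 / 13 ≈ 1.6154
Prorated total = (21 / 13) × 16 = 25.85 (to 2 dp)

25.85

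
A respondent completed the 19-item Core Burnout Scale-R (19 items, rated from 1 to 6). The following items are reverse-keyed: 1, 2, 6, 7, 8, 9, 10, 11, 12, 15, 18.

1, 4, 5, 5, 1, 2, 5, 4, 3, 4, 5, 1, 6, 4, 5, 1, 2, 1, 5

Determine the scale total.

71

Raw sum = 64. Reverse-keyed items: 1, 2, 6, 7, 8, 9, 10, 11, 12, 15, 18; their raw sum = 35.
Each reversal replaces raw with 7 − raw, changing the total by 7 − 2·raw per item.
Total = 64 + 11·7 − 2·35 = 64 + 77 − 70 = 71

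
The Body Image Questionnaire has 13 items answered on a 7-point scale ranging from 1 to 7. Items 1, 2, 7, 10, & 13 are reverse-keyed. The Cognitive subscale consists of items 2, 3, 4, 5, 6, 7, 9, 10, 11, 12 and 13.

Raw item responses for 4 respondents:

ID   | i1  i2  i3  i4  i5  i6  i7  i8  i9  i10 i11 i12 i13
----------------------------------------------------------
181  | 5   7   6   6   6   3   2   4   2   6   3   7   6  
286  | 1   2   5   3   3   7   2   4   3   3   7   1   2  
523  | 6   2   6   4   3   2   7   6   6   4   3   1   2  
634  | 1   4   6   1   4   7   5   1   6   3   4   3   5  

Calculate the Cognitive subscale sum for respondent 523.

42

Respondent 523 raw: 6, 2, 6, 4, 3, 2, 7, 6, 6, 4, 3, 1, 2.
Cognitive items: 2, 3, 4, 5, 6, 7, 9, 10, 11, 12, 13.
Reverse-coded (on a 1–7 scale, reversed = 8 − raw):
  item 2: 8 − 2 = 6
  item 3: 6
  item 4: 4
  item 5: 3
  item 6: 2
  item 7: 8 − 7 = 1
  item 9: 6
  item 10: 8 − 4 = 4
  item 11: 3
  item 12: 1
  item 13: 8 − 2 = 6
Sum = 6 + 6 + 4 + 3 + 2 + 1 + 6 + 4 + 3 + 1 + 6 = 42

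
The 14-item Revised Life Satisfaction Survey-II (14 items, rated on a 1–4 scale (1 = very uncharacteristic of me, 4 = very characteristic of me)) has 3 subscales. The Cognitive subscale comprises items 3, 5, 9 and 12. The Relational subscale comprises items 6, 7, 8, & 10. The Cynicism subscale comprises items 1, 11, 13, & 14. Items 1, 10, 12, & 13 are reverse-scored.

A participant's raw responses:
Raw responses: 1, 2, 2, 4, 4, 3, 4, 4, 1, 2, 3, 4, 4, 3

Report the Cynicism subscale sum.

11

Cynicism items: 1, 11, 13, 14.
Of these, items 1 & 13 are reverse-scored; reverse-coded value = 5 − response.
  item 1: 5 − 1 = 4
  item 11: 3
  item 13: 5 − 4 = 1
  item 14: 3
Sum = 4 + 3 + 1 + 3 = 11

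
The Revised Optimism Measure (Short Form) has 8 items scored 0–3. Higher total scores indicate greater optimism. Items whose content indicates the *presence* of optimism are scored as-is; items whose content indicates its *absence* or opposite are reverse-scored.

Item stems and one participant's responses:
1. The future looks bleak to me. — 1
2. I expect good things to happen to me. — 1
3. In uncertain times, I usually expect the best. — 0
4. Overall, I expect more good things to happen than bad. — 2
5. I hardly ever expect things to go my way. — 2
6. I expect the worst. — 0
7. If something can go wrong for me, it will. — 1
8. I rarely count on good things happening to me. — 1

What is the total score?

Items 1, 5, 6, 7, 8 describe the absence/opposite of optimism → reverse-score.
on a 0–3 scale, reversed = 3 − raw.
  item 1: 3 − 1 = 2
  item 2: 1
  item 3: 0
  item 4: 2
  item 5: 3 − 2 = 1
  item 6: 3 − 0 = 3
  item 7: 3 − 1 = 2
  item 8: 3 − 1 = 2
Total = 2 + 1 + 0 + 2 + 1 + 3 + 2 + 2 = 13

13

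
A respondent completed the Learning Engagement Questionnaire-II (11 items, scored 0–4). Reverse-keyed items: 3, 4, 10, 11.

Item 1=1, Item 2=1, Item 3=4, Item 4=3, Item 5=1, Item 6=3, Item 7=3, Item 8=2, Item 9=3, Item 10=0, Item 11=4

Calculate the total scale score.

Reverse-coded items (reverse-coded value = 4 − response):
  item 3: 4 − 4 = 0
  item 4: 4 − 3 = 1
  item 10: 4 − 0 = 4
  item 11: 4 − 4 = 0
Scored responses: 1, 1, 0, 1, 1, 3, 3, 2, 3, 4, 0
Total = 1 + 1 + 0 + 1 + 1 + 3 + 3 + 2 + 3 + 4 + 0 = 19

19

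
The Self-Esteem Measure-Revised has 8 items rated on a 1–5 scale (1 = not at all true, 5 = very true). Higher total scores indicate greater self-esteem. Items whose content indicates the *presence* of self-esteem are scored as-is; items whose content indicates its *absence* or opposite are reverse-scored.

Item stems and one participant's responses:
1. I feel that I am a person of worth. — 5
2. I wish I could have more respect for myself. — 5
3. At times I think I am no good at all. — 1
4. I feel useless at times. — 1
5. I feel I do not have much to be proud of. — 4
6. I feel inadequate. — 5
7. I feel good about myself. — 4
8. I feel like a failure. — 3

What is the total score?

Items 2, 3, 4, 5, 6, 8 describe the absence/opposite of self-esteem → reverse-score.
reverse-coded value = 6 − response.
  item 1: 5
  item 2: 6 − 5 = 1
  item 3: 6 − 1 = 5
  item 4: 6 − 1 = 5
  item 5: 6 − 4 = 2
  item 6: 6 − 5 = 1
  item 7: 4
  item 8: 6 − 3 = 3
Total = 5 + 1 + 5 + 5 + 2 + 1 + 4 + 3 = 26

26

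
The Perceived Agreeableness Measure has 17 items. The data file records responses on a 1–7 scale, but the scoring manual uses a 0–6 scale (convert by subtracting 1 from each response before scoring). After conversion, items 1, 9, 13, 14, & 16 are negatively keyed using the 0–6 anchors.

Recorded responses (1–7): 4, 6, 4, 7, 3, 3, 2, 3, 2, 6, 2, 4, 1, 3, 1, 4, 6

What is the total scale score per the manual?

Convert to 0–6: 3, 5, 3, 6, 2, 2, 1, 2, 1, 5, 1, 3, 0, 2, 0, 3, 5
Reverse-coded (on a 0–6 scale, reversed = 6 − raw):
  item 1: 6 − 3 = 3
  item 9: 6 − 1 = 5
  item 13: 6 − 0 = 6
  item 14: 6 − 2 = 4
  item 16: 6 − 3 = 3
Scored: 3, 5, 3, 6, 2, 2, 1, 2, 5, 5, 1, 3, 6, 4, 0, 3, 5
Total = 56

56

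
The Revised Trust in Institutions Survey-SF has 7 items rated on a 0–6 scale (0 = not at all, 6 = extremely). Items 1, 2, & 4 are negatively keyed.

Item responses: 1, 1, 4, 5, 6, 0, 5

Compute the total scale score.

26

Negatively keyed items use 6 − raw:
  item 1: 6 − 1 = 5
  item 2: 6 − 1 = 5
  item 4: 6 − 5 = 1
After reverse-coding: 5, 5, 4, 1, 6, 0, 5
Total = 5 + 5 + 4 + 1 + 6 + 0 + 5 = 26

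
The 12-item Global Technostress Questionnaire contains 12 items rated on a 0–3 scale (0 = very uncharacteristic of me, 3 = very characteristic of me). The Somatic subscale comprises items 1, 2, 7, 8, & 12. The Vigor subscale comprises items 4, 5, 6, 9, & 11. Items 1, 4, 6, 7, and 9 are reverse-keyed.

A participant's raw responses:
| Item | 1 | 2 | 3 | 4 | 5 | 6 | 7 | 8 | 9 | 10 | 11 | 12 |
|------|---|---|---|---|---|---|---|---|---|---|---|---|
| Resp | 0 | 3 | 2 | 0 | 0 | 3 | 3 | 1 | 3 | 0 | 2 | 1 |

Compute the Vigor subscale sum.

5

Vigor items: 4, 5, 6, 9, 11.
Of these, items 4, 6, & 9 are reverse-keyed; reverse-coded value = 3 − response.
  item 4: 3 − 0 = 3
  item 5: 0
  item 6: 3 − 3 = 0
  item 9: 3 − 3 = 0
  item 11: 2
Sum = 3 + 0 + 0 + 0 + 2 = 5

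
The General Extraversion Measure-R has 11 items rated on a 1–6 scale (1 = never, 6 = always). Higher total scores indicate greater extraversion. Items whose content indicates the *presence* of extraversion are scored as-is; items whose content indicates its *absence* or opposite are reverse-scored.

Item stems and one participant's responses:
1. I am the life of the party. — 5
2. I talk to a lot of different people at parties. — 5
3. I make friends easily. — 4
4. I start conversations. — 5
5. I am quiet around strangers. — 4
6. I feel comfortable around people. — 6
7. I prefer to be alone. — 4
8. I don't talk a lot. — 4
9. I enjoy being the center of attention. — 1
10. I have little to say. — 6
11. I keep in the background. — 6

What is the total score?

37

Items 5, 7, 8, 10, 11 describe the absence/opposite of extraversion → reverse-score.
reverse-coded value = 7 − response.
  item 1: 5
  item 2: 5
  item 3: 4
  item 4: 5
  item 5: 7 − 4 = 3
  item 6: 6
  item 7: 7 − 4 = 3
  item 8: 7 − 4 = 3
  item 9: 1
  item 10: 7 − 6 = 1
  item 11: 7 − 6 = 1
Total = 5 + 5 + 4 + 5 + 3 + 6 + 3 + 3 + 1 + 1 + 1 = 37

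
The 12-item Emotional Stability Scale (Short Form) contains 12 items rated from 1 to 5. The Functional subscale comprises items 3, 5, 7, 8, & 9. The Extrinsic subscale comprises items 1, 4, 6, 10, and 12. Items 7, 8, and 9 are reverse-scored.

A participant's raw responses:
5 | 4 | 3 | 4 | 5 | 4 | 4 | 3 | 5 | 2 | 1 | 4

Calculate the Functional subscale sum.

14

Functional items: 3, 5, 7, 8, 9.
Of these, items 7, 8, & 9 are reverse-scored; reversed = (1+5) − raw = 6 − raw.
  item 3: 3
  item 5: 5
  item 7: 6 − 4 = 2
  item 8: 6 − 3 = 3
  item 9: 6 − 5 = 1
Sum = 3 + 5 + 2 + 3 + 1 = 14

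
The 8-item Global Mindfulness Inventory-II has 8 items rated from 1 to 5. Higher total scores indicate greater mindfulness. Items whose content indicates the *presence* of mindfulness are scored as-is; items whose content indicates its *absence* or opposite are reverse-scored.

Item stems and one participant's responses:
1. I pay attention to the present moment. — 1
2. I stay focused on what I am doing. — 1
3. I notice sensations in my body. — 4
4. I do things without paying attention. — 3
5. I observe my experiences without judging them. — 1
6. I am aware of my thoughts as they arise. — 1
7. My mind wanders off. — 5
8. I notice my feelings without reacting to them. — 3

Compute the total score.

15

Items 4, 7 describe the absence/opposite of mindfulness → reverse-score.
reversed = (1+5) − raw = 6 − raw.
  item 1: 1
  item 2: 1
  item 3: 4
  item 4: 6 − 3 = 3
  item 5: 1
  item 6: 1
  item 7: 6 − 5 = 1
  item 8: 3
Total = 1 + 1 + 4 + 3 + 1 + 1 + 1 + 3 = 15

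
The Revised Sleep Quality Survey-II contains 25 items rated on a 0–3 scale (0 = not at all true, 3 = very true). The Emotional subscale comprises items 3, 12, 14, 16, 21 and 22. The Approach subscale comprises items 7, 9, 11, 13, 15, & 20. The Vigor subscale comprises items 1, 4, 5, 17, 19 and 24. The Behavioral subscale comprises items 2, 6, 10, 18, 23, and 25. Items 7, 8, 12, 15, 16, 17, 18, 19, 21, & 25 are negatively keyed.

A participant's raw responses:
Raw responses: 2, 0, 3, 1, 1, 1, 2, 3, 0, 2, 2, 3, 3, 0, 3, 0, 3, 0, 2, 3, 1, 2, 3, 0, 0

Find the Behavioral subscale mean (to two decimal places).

Behavioral items: 2, 6, 10, 18, 23, 25.
Of these, items 18 and 25 are negatively keyed; on a 0–3 scale, reversed = 3 − raw.
  item 2: 0
  item 6: 1
  item 10: 2
  item 18: 3 − 0 = 3
  item 23: 3
  item 25: 3 − 0 = 3
Sum = 0 + 1 + 2 + 3 + 3 + 3 = 12
Mean = 12 / 6 = 2.00

2.00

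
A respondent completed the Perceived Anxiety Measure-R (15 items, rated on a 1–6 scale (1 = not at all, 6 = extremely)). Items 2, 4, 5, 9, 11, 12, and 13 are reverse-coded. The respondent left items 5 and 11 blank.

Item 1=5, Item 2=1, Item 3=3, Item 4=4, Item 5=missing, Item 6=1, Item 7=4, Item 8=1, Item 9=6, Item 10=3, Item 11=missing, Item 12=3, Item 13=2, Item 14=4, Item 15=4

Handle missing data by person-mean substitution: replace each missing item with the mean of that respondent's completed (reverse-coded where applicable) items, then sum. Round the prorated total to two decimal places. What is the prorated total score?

Reverse-coded (reversed = (1+6) − raw = 7 − raw):
  item 2: 7 − 1 = 6
  item 4: 7 − 4 = 3
  item 9: 7 − 6 = 1
  item 12: 7 − 3 = 4
  item 13: 7 − 2 = 5
Completed scored items (13 of 15): 5, 6, 3, 3, 1, 4, 1, 1, 3, 4, 5, 4, 4; sum = 44.
Person mean = 44 / 13 ≈ 3.3846
Prorated total = (44 / 13) × 15 = 50.77 (to 2 dp)

50.77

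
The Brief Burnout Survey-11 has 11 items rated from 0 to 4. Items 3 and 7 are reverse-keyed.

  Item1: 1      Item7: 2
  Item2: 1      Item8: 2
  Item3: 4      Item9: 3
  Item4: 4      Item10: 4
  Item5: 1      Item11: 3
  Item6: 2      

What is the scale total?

23

Reversing items 3 and 7 with 4 − raw:
Total = 1 + 1 + (4−4) + 4 + 1 + 2 + (4−2) + 2 + 3 + 4 + 3
      = 1 + 1 + 0 + 4 + 1 + 2 + 2 + 2 + 3 + 4 + 3 = 23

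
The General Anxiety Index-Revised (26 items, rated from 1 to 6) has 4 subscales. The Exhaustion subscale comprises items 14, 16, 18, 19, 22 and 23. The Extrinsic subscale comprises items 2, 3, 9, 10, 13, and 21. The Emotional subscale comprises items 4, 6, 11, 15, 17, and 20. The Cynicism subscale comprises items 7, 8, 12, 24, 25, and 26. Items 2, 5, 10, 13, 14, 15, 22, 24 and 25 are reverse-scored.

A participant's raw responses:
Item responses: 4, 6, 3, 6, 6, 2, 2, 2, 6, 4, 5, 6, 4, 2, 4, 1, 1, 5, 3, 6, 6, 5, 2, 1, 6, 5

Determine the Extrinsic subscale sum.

Extrinsic items: 2, 3, 9, 10, 13, 21.
Of these, items 2, 10, & 13 are reverse-scored; on a 1–6 scale, reversed = 7 − raw.
  item 2: 7 − 6 = 1
  item 3: 3
  item 9: 6
  item 10: 7 − 4 = 3
  item 13: 7 − 4 = 3
  item 21: 6
Sum = 1 + 3 + 6 + 3 + 3 + 6 = 22

22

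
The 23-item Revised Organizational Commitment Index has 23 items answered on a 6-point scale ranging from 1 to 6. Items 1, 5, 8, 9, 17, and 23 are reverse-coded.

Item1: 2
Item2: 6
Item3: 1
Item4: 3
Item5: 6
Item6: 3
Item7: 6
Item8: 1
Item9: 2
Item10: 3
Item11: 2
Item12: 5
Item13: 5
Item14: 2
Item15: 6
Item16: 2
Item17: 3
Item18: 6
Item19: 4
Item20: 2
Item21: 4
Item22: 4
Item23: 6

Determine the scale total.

Reverse-coded items use 7 − raw:
  item 1: 7 − 2 = 5
  item 5: 7 − 6 = 1
  item 8: 7 − 1 = 6
  item 9: 7 − 2 = 5
  item 17: 7 − 3 = 4
  item 23: 7 − 6 = 1
After reverse-coding: 5, 6, 1, 3, 1, 3, 6, 6, 5, 3, 2, 5, 5, 2, 6, 2, 4, 6, 4, 2, 4, 4, 1
Total = 5 + 6 + 1 + 3 + 1 + 3 + 6 + 6 + 5 + 3 + 2 + 5 + 5 + 2 + 6 + 2 + 4 + 6 + 4 + 2 + 4 + 4 + 1 = 86

86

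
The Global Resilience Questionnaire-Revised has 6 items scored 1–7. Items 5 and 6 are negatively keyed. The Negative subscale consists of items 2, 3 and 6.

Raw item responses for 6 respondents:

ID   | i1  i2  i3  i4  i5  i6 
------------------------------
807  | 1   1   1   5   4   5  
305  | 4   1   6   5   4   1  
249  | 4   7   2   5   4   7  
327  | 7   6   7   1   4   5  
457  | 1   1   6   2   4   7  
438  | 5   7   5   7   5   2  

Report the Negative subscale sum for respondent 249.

Respondent 249 raw: 4, 7, 2, 5, 4, 7.
Negative items: 2, 3, 6.
Reverse-coded (reverse-coded value = 8 − response):
  item 2: 7
  item 3: 2
  item 6: 8 − 7 = 1
Sum = 7 + 2 + 1 = 10

10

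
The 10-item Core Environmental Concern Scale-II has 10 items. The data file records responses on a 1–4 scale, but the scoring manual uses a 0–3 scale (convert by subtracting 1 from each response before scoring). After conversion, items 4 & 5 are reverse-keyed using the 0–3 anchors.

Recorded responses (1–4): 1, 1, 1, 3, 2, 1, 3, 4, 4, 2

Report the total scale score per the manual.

Convert to 0–3: 0, 0, 0, 2, 1, 0, 2, 3, 3, 1
Reverse-coded (reverse-coded value = 3 − response):
  item 4: 3 − 2 = 1
  item 5: 3 − 1 = 2
Scored: 0, 0, 0, 1, 2, 0, 2, 3, 3, 1
Total = 12

12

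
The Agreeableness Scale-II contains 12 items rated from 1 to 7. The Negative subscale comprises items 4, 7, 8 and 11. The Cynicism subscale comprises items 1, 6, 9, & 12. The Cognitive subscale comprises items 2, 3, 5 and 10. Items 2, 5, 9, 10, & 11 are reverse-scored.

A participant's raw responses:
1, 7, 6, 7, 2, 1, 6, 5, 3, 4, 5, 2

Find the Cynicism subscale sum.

Cynicism items: 1, 6, 9, 12.
Of these, item 9 is reverse-scored; reverse-coded value = 8 − response.
  item 1: 1
  item 6: 1
  item 9: 8 − 3 = 5
  item 12: 2
Sum = 1 + 1 + 5 + 2 = 9

9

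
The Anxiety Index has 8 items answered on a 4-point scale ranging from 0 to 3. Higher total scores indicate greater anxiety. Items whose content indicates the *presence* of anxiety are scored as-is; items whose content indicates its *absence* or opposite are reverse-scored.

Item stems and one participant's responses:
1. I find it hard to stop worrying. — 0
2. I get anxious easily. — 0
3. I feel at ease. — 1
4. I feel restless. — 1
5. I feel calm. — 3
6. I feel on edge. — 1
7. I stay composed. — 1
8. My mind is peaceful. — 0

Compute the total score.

Items 3, 5, 7, 8 describe the absence/opposite of anxiety → reverse-score.
on a 0–3 scale, reversed = 3 − raw.
  item 1: 0
  item 2: 0
  item 3: 3 − 1 = 2
  item 4: 1
  item 5: 3 − 3 = 0
  item 6: 1
  item 7: 3 − 1 = 2
  item 8: 3 − 0 = 3
Total = 0 + 0 + 2 + 1 + 0 + 1 + 2 + 3 = 9

9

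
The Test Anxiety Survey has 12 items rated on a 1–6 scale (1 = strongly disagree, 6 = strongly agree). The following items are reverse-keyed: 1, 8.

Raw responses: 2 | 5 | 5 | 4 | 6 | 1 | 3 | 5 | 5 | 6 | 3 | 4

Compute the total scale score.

Reverse-keyed items use 7 − raw:
  item 1: 7 − 2 = 5
  item 8: 7 − 5 = 2
Scored items: 5, 5, 5, 4, 6, 1, 3, 2, 5, 6, 3, 4
Total = 5 + 5 + 5 + 4 + 6 + 1 + 3 + 2 + 5 + 6 + 3 + 4 = 49

49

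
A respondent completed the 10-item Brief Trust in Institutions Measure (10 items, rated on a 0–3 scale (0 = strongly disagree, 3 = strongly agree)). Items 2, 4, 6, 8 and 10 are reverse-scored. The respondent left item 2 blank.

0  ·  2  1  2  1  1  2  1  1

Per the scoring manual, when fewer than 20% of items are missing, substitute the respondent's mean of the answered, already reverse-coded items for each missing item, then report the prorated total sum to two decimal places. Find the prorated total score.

Reverse-coded (reverse-coded value = 3 − response):
  item 4: 3 − 1 = 2
  item 6: 3 − 1 = 2
  item 8: 3 − 2 = 1
  item 10: 3 − 1 = 2
Completed scored items (9 of 10): 0, 2, 2, 2, 2, 1, 1, 1, 2; sum = 13.
Person mean = 13 / 9 ≈ 1.4444
Prorated total = (13 / 9) × 10 = 14.44 (to 2 dp)

14.44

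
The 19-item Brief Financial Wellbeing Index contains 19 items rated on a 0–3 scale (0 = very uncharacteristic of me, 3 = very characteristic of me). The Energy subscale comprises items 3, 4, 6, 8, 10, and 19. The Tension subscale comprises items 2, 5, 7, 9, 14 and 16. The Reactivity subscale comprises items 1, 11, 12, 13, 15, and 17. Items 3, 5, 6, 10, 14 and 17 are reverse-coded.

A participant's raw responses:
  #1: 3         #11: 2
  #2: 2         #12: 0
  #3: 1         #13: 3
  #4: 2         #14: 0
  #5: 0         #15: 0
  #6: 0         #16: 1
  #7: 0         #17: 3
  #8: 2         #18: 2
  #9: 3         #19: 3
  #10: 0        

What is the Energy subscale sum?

15

Energy items: 3, 4, 6, 8, 10, 19.
Of these, items 3, 6 and 10 are reverse-coded; on a 0–3 scale, reversed = 3 − raw.
  item 3: 3 − 1 = 2
  item 4: 2
  item 6: 3 − 0 = 3
  item 8: 2
  item 10: 3 − 0 = 3
  item 19: 3
Sum = 2 + 2 + 3 + 2 + 3 + 3 = 15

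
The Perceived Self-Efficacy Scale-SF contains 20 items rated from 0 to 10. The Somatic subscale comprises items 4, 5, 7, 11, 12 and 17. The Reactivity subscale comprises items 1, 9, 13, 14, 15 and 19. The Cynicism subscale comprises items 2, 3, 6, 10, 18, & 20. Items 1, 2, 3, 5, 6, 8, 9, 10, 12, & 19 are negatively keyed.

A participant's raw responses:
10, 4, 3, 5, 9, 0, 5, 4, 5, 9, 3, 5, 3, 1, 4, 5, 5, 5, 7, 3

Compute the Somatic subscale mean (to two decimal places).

Somatic items: 4, 5, 7, 11, 12, 17.
Of these, items 5 & 12 are negatively keyed; reversed = (0+10) − raw = 10 − raw.
  item 4: 5
  item 5: 10 − 9 = 1
  item 7: 5
  item 11: 3
  item 12: 10 − 5 = 5
  item 17: 5
Sum = 5 + 1 + 5 + 3 + 5 + 5 = 24
Mean = 24 / 6 = 4.00

4.00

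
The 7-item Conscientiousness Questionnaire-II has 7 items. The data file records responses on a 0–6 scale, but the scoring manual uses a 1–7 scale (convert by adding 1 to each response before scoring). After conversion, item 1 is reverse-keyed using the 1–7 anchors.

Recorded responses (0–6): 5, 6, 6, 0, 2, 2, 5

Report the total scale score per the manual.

29

Convert to 1–7: 6, 7, 7, 1, 3, 3, 6
Reverse-coded (on a 1–7 scale, reversed = 8 − raw):
  item 1: 8 − 6 = 2
Scored: 2, 7, 7, 1, 3, 3, 6
Total = 29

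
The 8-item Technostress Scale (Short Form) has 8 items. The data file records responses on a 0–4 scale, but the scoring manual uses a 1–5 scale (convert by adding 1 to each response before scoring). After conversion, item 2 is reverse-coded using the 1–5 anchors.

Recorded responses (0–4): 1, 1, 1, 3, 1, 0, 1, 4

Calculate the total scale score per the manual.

22

Convert to 1–5: 2, 2, 2, 4, 2, 1, 2, 5
Reverse-coded (reverse-coded value = 6 − response):
  item 2: 6 − 2 = 4
Scored: 2, 4, 2, 4, 2, 1, 2, 5
Total = 22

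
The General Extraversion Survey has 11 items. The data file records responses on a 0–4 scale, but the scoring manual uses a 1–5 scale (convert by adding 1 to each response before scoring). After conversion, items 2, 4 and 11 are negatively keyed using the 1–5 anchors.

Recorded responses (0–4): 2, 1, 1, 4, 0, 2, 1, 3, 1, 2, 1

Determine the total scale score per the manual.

29

Convert to 1–5: 3, 2, 2, 5, 1, 3, 2, 4, 2, 3, 2
Reverse-coded (reversed = (1+5) − raw = 6 − raw):
  item 2: 6 − 2 = 4
  item 4: 6 − 5 = 1
  item 11: 6 − 2 = 4
Scored: 3, 4, 2, 1, 1, 3, 2, 4, 2, 3, 4
Total = 29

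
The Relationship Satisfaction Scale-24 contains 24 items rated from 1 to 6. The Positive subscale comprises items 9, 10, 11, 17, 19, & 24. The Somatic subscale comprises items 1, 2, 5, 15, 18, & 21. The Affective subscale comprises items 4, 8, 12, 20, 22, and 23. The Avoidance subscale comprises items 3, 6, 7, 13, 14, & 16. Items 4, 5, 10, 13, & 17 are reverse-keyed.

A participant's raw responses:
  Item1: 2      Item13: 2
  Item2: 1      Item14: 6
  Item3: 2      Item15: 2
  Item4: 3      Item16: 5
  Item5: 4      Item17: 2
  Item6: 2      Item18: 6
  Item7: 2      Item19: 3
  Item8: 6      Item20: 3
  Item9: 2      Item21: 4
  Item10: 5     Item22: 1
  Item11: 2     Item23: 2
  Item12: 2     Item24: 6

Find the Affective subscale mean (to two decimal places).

3.00

Affective items: 4, 8, 12, 20, 22, 23.
Of these, item 4 is reverse-keyed; reverse-coded value = 7 − response.
  item 4: 7 − 3 = 4
  item 8: 6
  item 12: 2
  item 20: 3
  item 22: 1
  item 23: 2
Sum = 4 + 6 + 2 + 3 + 1 + 2 = 18
Mean = 18 / 6 = 3.00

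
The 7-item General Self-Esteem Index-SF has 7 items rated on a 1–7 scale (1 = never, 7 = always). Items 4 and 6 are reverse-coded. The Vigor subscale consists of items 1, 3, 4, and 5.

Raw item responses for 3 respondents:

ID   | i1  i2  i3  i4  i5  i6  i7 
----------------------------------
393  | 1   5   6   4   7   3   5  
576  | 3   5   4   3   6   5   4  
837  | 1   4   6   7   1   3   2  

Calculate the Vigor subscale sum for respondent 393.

18

Respondent 393 raw: 1, 5, 6, 4, 7, 3, 5.
Vigor items: 1, 3, 4, 5.
Reverse-coded (reversed = (1+7) − raw = 8 − raw):
  item 1: 1
  item 3: 6
  item 4: 8 − 4 = 4
  item 5: 7
Sum = 1 + 6 + 4 + 7 = 18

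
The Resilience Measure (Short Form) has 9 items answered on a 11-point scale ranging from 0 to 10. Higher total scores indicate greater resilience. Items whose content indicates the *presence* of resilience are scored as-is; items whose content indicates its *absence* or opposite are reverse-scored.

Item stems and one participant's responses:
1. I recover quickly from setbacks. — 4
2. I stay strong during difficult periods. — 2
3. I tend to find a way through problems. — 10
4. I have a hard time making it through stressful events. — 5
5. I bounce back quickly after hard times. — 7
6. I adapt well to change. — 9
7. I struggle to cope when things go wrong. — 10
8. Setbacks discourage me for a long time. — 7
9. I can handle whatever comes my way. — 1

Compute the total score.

Items 4, 7, 8 describe the absence/opposite of resilience → reverse-score.
reverse-coded value = 10 − response.
  item 1: 4
  item 2: 2
  item 3: 10
  item 4: 10 − 5 = 5
  item 5: 7
  item 6: 9
  item 7: 10 − 10 = 0
  item 8: 10 − 7 = 3
  item 9: 1
Total = 4 + 2 + 10 + 5 + 7 + 9 + 0 + 3 + 1 = 41

41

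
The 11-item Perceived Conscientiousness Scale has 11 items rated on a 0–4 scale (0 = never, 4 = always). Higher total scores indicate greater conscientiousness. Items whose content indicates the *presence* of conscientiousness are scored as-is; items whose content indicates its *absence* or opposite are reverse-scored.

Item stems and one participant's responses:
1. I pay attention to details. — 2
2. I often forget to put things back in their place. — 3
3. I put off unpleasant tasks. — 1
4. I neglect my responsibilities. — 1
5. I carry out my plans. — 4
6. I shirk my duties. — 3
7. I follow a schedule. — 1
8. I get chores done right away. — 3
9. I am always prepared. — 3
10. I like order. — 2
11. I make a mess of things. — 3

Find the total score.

24

Items 2, 3, 4, 6, 11 describe the absence/opposite of conscientiousness → reverse-score.
reverse-coded value = 4 − response.
  item 1: 2
  item 2: 4 − 3 = 1
  item 3: 4 − 1 = 3
  item 4: 4 − 1 = 3
  item 5: 4
  item 6: 4 − 3 = 1
  item 7: 1
  item 8: 3
  item 9: 3
  item 10: 2
  item 11: 4 − 3 = 1
Total = 2 + 1 + 3 + 3 + 4 + 1 + 1 + 3 + 3 + 2 + 1 = 24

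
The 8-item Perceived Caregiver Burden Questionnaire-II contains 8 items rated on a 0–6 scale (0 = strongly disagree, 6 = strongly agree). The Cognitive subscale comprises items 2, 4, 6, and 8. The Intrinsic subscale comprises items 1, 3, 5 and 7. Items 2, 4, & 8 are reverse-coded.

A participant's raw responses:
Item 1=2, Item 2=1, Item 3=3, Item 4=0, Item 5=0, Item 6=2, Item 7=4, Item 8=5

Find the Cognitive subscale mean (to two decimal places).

3.50

Cognitive items: 2, 4, 6, 8.
Of these, items 2, 4, & 8 are reverse-coded; on a 0–6 scale, reversed = 6 − raw.
  item 2: 6 − 1 = 5
  item 4: 6 − 0 = 6
  item 6: 2
  item 8: 6 − 5 = 1
Sum = 5 + 6 + 2 + 1 = 14
Mean = 14 / 4 = 3.50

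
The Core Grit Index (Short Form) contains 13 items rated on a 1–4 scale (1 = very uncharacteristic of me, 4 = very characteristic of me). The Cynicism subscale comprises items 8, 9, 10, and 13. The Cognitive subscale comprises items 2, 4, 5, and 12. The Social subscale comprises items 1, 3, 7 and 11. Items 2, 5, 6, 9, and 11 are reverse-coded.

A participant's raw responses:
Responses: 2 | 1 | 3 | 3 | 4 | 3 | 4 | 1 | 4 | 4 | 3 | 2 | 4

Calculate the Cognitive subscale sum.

Cognitive items: 2, 4, 5, 12.
Of these, items 2 and 5 are reverse-coded; reverse-coded value = 5 − response.
  item 2: 5 − 1 = 4
  item 4: 3
  item 5: 5 − 4 = 1
  item 12: 2
Sum = 4 + 3 + 1 + 2 = 10

10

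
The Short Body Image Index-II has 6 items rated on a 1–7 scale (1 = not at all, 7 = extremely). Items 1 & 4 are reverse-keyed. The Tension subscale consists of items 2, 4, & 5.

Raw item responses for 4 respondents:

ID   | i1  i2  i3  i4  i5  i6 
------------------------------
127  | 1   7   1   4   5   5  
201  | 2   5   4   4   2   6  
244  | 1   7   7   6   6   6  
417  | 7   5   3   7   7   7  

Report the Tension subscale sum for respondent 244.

15

Respondent 244 raw: 1, 7, 7, 6, 6, 6.
Tension items: 2, 4, 5.
Reverse-coded (on a 1–7 scale, reversed = 8 − raw):
  item 2: 7
  item 4: 8 − 6 = 2
  item 5: 6
Sum = 7 + 2 + 6 = 15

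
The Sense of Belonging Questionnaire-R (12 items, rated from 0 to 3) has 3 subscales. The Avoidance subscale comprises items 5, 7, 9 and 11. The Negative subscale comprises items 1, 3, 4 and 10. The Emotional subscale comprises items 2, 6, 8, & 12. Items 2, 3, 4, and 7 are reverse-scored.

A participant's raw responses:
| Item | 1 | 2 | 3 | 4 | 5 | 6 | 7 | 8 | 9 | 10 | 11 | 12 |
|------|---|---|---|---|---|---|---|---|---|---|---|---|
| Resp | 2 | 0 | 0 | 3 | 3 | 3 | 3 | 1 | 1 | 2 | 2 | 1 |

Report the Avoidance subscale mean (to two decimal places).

Avoidance items: 5, 7, 9, 11.
Of these, item 7 is reverse-scored; reversed = (0+3) − raw = 3 − raw.
  item 5: 3
  item 7: 3 − 3 = 0
  item 9: 1
  item 11: 2
Sum = 3 + 0 + 1 + 2 = 6
Mean = 6 / 4 = 1.50

1.50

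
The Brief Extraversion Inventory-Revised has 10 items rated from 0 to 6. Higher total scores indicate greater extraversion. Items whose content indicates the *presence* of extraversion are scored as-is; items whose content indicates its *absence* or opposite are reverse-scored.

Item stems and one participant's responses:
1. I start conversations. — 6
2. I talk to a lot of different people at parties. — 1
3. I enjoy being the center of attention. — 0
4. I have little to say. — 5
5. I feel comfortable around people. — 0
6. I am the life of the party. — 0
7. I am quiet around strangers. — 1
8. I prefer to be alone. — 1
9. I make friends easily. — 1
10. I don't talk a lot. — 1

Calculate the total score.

Items 4, 7, 8, 10 describe the absence/opposite of extraversion → reverse-score.
reverse-coded value = 6 − response.
  item 1: 6
  item 2: 1
  item 3: 0
  item 4: 6 − 5 = 1
  item 5: 0
  item 6: 0
  item 7: 6 − 1 = 5
  item 8: 6 − 1 = 5
  item 9: 1
  item 10: 6 − 1 = 5
Total = 6 + 1 + 0 + 1 + 0 + 0 + 5 + 5 + 1 + 5 = 24

24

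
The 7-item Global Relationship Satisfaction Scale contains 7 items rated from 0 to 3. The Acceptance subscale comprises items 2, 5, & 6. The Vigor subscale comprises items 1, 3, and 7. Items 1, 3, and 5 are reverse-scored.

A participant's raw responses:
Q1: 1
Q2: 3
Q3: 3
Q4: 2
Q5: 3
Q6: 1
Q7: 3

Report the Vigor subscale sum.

5

Vigor items: 1, 3, 7.
Of these, items 1 & 3 are reverse-scored; reversed = (0+3) − raw = 3 − raw.
  item 1: 3 − 1 = 2
  item 3: 3 − 3 = 0
  item 7: 3
Sum = 2 + 0 + 3 = 5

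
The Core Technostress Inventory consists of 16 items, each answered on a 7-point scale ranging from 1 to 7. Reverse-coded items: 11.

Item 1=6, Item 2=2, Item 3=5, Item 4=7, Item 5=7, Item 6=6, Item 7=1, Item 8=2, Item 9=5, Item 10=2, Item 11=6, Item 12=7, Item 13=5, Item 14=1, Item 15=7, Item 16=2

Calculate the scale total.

67

Raw sum = 71. Reverse-coded items: 11; their raw sum = 6.
Each reversal replaces raw with 8 − raw, changing the total by 8 − 2·raw per item.
Total = 71 + 1·8 − 2·6 = 71 + 8 − 12 = 67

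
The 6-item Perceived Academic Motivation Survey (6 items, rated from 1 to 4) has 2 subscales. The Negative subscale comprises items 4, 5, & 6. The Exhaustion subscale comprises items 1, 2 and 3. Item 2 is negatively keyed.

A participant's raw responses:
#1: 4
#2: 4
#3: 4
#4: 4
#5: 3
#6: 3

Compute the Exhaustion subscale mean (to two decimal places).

Exhaustion items: 1, 2, 3.
Of these, item 2 is negatively keyed; reverse-coded value = 5 − response.
  item 1: 4
  item 2: 5 − 4 = 1
  item 3: 4
Sum = 4 + 1 + 4 = 9
Mean = 9 / 3 = 3.00

3.00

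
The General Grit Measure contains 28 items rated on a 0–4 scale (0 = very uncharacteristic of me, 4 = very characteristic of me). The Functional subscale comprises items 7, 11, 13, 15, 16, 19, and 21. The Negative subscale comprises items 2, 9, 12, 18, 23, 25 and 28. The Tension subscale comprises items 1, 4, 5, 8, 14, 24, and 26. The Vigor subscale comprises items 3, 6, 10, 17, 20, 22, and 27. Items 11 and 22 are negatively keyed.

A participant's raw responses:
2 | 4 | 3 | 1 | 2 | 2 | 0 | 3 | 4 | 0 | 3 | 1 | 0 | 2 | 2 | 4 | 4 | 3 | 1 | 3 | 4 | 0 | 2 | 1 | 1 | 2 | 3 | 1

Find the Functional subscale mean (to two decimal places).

1.71

Functional items: 7, 11, 13, 15, 16, 19, 21.
Of these, item 11 is negatively keyed; on a 0–4 scale, reversed = 4 − raw.
  item 7: 0
  item 11: 4 − 3 = 1
  item 13: 0
  item 15: 2
  item 16: 4
  item 19: 1
  item 21: 4
Sum = 0 + 1 + 0 + 2 + 4 + 1 + 4 = 12
Mean = 12 / 7 = 1.71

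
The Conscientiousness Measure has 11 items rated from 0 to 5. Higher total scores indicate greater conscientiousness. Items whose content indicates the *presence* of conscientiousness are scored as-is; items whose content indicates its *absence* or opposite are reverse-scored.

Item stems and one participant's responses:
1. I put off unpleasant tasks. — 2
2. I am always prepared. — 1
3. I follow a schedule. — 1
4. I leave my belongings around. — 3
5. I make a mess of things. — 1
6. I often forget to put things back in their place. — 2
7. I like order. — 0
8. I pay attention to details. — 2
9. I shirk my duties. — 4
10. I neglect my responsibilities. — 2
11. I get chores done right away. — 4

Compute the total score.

24

Items 1, 4, 5, 6, 9, 10 describe the absence/opposite of conscientiousness → reverse-score.
reverse-coded value = 5 − response.
  item 1: 5 − 2 = 3
  item 2: 1
  item 3: 1
  item 4: 5 − 3 = 2
  item 5: 5 − 1 = 4
  item 6: 5 − 2 = 3
  item 7: 0
  item 8: 2
  item 9: 5 − 4 = 1
  item 10: 5 − 2 = 3
  item 11: 4
Total = 3 + 1 + 1 + 2 + 4 + 3 + 0 + 2 + 1 + 3 + 4 = 24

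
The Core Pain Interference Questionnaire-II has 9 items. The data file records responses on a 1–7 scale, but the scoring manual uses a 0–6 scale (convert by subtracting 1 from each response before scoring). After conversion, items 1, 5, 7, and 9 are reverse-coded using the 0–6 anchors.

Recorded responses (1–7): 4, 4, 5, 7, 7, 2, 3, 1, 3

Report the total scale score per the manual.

25

Convert to 0–6: 3, 3, 4, 6, 6, 1, 2, 0, 2
Reverse-coded (reverse-coded value = 6 − response):
  item 1: 6 − 3 = 3
  item 5: 6 − 6 = 0
  item 7: 6 − 2 = 4
  item 9: 6 − 2 = 4
Scored: 3, 3, 4, 6, 0, 1, 4, 0, 4
Total = 25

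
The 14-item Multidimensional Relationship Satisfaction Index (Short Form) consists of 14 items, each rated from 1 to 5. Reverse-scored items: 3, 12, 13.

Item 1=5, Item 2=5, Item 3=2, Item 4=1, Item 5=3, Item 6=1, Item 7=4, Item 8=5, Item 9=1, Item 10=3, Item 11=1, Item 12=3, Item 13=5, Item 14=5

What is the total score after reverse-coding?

42

Reverse-coded items (on a 1–5 scale, reversed = 6 − raw):
  item 3: 6 − 2 = 4
  item 12: 6 − 3 = 3
  item 13: 6 − 5 = 1
Scored items: 5, 5, 4, 1, 3, 1, 4, 5, 1, 3, 1, 3, 1, 5
Total = 5 + 5 + 4 + 1 + 3 + 1 + 4 + 5 + 1 + 3 + 1 + 3 + 1 + 5 = 42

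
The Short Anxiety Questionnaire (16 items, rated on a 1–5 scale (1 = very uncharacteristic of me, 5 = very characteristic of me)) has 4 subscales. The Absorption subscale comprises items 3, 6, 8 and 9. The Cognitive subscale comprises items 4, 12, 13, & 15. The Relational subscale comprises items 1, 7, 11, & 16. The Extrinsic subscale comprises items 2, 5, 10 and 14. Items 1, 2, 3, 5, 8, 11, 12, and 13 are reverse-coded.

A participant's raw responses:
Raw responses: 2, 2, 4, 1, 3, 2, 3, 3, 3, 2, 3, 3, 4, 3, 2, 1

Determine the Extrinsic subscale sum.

12

Extrinsic items: 2, 5, 10, 14.
Of these, items 2 and 5 are reverse-coded; reverse-coded value = 6 − response.
  item 2: 6 − 2 = 4
  item 5: 6 − 3 = 3
  item 10: 2
  item 14: 3
Sum = 4 + 3 + 2 + 3 = 12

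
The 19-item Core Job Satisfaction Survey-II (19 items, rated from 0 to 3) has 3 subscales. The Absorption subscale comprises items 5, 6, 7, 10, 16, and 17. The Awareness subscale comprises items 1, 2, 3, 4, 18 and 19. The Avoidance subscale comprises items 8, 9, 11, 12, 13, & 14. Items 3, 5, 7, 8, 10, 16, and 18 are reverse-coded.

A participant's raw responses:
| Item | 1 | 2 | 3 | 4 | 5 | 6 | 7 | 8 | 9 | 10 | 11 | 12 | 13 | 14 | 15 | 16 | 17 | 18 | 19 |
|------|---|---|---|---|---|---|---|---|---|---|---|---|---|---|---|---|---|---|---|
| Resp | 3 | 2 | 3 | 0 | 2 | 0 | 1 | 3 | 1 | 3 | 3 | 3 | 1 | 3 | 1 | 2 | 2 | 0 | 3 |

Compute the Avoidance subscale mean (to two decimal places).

Avoidance items: 8, 9, 11, 12, 13, 14.
Of these, item 8 is reverse-coded; reverse-coded value = 3 − response.
  item 8: 3 − 3 = 0
  item 9: 1
  item 11: 3
  item 12: 3
  item 13: 1
  item 14: 3
Sum = 0 + 1 + 3 + 3 + 1 + 3 = 11
Mean = 11 / 6 = 1.83

1.83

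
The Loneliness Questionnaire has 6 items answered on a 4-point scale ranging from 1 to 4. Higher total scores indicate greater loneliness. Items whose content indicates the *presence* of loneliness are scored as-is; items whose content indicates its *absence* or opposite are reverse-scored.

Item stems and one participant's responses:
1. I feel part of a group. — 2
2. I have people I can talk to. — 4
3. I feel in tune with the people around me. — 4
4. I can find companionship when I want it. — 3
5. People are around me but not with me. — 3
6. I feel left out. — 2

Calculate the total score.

Items 1, 2, 3, 4 describe the absence/opposite of loneliness → reverse-score.
reverse-coded value = 5 − response.
  item 1: 5 − 2 = 3
  item 2: 5 − 4 = 1
  item 3: 5 − 4 = 1
  item 4: 5 − 3 = 2
  item 5: 3
  item 6: 2
Total = 3 + 1 + 1 + 2 + 3 + 2 = 12

12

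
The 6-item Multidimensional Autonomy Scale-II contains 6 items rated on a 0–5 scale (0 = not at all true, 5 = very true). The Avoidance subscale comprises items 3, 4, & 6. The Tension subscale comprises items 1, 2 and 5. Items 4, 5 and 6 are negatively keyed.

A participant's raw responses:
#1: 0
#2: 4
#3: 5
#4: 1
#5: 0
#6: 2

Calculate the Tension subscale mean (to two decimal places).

Tension items: 1, 2, 5.
Of these, item 5 is negatively keyed; reverse-coded value = 5 − response.
  item 1: 0
  item 2: 4
  item 5: 5 − 0 = 5
Sum = 0 + 4 + 5 = 9
Mean = 9 / 3 = 3.00

3.00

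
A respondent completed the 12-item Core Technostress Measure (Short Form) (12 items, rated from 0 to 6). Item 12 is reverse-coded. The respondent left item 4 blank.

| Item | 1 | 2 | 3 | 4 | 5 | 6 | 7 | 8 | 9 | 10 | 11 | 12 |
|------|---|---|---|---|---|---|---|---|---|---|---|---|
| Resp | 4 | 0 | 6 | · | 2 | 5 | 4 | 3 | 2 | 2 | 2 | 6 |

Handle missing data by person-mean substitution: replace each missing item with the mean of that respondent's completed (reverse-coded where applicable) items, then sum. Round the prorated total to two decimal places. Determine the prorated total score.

Reverse-coded (on a 0–6 scale, reversed = 6 − raw):
  item 12: 6 − 6 = 0
Completed scored items (11 of 12): 4, 0, 6, 2, 5, 4, 3, 2, 2, 2, 0; sum = 30.
Person mean = 30 / 11 ≈ 2.7273
Prorated total = (30 / 11) × 12 = 32.73 (to 2 dp)

32.73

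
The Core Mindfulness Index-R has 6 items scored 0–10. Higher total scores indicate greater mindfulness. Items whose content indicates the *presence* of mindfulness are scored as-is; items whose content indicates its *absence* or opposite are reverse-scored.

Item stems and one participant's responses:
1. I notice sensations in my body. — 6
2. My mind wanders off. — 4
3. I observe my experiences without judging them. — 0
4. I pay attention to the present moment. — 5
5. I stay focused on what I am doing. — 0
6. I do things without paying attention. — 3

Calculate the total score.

24

Items 2, 6 describe the absence/opposite of mindfulness → reverse-score.
reverse-coded value = 10 − response.
  item 1: 6
  item 2: 10 − 4 = 6
  item 3: 0
  item 4: 5
  item 5: 0
  item 6: 10 − 3 = 7
Total = 6 + 6 + 0 + 5 + 0 + 7 = 24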